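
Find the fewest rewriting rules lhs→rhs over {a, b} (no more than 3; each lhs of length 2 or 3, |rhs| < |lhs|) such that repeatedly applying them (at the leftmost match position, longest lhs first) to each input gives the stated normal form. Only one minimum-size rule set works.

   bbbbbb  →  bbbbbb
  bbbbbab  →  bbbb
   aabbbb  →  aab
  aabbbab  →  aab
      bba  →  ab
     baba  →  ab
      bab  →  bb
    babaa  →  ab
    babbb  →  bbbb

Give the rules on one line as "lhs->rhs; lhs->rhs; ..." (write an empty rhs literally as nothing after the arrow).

  | bbbbbb
  | bbbbbab => bbbabb => babbb => bbbb
  | aabbbb => aabbb => aabb => aab
  | aabbbab => aabbab => aabab => aabb => aab

abb->ab; ba->b; bba->ab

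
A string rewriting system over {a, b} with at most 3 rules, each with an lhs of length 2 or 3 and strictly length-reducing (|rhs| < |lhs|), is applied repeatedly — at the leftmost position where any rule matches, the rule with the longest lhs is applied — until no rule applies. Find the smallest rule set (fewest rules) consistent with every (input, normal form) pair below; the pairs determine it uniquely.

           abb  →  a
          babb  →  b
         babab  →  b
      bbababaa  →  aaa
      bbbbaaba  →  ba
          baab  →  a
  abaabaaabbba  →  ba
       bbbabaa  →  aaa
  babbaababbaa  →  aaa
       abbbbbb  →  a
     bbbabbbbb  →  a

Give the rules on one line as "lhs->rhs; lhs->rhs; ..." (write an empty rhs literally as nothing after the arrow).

  | abb => bb => a
  | babb => bbb => ab => b
  | babab => bbab => aab => ab => b
  | bbababaa => aababaa => ababaa => babaa => bbaa => aaa

ab->b; bb->a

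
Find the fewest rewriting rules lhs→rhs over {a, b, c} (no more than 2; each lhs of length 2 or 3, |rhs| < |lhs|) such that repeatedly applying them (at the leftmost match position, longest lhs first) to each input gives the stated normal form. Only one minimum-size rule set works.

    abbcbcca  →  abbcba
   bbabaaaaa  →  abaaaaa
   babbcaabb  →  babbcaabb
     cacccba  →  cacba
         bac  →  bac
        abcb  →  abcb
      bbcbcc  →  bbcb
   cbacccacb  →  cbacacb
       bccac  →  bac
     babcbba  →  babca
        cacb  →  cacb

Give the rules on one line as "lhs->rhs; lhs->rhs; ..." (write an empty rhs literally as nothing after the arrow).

bba->a; cc->

  | abbcbcca => abbcba
  | bbabaaaaa => abaaaaa
  | babbcaabb
  | cacccba => cacba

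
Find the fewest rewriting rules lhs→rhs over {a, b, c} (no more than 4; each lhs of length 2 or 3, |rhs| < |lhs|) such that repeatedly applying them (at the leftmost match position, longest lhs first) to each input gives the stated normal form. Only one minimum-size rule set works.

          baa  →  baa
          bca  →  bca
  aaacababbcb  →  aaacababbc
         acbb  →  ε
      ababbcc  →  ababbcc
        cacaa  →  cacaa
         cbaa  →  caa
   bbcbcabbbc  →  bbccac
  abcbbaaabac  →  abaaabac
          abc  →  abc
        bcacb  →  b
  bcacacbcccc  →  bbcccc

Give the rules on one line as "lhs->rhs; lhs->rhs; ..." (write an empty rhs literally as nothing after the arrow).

acb->bb; bbb->; cb->c; cbb->

  | baa
  | bca
  | aaacababbcb => aaacababbc
  | acbb => bbb => ε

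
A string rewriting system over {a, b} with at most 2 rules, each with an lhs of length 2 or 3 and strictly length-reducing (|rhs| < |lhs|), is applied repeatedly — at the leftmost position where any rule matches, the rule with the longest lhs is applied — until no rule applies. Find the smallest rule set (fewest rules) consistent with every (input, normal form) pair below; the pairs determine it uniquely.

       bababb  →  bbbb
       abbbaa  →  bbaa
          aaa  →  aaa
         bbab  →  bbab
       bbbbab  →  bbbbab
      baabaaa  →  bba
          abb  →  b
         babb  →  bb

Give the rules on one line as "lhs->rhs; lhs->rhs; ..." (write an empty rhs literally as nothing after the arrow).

aba->b; abb->b

  | bababb => bbbb
  | abbbaa => bbaa
  | aaa
  | bbab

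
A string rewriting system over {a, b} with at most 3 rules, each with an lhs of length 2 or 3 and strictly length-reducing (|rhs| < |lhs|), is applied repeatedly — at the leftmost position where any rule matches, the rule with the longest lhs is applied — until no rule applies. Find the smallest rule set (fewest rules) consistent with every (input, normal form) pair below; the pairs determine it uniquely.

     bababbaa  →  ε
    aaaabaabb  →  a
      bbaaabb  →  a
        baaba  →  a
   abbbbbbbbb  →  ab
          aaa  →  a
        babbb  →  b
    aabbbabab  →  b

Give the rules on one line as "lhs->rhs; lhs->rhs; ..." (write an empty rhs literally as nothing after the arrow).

aa->; ba->; bb->

  | bababbaa => babbaa => bbaa => aa => ε
  | aaaabaabb => aabaabb => baabb => abb => a
  | bbaaabb => aaabb => abb => a
  | baaba => aba => a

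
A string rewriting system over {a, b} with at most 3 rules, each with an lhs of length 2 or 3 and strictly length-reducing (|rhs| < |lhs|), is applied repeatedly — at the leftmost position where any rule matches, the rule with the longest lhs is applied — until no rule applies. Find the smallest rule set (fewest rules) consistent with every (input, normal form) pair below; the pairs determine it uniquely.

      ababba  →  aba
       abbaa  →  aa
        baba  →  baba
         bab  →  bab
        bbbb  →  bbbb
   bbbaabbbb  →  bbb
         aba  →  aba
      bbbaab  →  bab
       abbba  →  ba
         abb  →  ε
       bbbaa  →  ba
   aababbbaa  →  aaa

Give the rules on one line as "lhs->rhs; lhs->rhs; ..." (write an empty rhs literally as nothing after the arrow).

abb->; bba->

  | ababba => aba
  | abbaa => aa
  | baba
  | bab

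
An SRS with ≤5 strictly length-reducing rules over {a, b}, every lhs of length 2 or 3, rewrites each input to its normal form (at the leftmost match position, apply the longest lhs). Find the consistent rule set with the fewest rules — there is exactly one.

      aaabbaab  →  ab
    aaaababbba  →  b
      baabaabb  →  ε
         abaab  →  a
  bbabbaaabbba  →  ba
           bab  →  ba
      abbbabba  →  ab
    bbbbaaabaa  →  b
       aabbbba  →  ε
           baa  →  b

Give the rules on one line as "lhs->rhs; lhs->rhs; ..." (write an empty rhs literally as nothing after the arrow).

  | aaabbaab => abbaab => abbab => abbb => ab
  | aaaababbba => aababbba => babbba => babba => baba => baa => b
  | baabaabb => bbaabb => bbabb => bbbb => bb => ε
  | abaab => abb => a

aa->; bab->ba; bb->; bba->bb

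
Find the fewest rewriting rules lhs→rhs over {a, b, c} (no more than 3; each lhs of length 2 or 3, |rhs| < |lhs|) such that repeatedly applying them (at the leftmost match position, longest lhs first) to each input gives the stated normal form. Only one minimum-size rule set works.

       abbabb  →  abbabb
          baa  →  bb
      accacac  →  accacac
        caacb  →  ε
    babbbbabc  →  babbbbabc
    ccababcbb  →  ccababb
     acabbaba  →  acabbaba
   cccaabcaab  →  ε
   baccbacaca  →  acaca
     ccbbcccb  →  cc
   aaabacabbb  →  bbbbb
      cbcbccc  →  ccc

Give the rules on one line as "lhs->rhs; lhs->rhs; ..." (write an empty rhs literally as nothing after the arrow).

  | abbabb
  | baa => bb
  | accacac
  | caacb => cbcb => cb => ε

aa->b; bac->; cb->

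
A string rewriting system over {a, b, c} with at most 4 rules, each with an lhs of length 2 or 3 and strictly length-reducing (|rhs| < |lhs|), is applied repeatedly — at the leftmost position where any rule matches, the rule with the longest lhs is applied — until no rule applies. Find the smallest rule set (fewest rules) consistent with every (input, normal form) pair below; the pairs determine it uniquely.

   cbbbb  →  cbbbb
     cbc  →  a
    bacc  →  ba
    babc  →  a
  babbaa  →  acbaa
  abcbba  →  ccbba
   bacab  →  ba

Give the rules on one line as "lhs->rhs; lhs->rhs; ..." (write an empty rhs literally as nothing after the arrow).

ab->c; acc->a; bab->ac; cbc->a

  | cbbbb
  | cbc => a
  | bacc => ba
  | babc => acc => a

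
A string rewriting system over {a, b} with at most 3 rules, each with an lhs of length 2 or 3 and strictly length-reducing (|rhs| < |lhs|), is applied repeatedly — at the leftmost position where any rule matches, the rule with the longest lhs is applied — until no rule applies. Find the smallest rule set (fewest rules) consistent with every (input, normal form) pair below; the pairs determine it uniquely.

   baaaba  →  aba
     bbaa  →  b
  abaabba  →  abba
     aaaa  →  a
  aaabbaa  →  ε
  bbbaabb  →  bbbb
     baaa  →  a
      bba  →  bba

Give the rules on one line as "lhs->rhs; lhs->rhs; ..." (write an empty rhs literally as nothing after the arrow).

  | baaaba => aba
  | bbaa => b
  | abaabba => abba
  | aaaa => aaa => aa => a

aa->a; aab->; baa->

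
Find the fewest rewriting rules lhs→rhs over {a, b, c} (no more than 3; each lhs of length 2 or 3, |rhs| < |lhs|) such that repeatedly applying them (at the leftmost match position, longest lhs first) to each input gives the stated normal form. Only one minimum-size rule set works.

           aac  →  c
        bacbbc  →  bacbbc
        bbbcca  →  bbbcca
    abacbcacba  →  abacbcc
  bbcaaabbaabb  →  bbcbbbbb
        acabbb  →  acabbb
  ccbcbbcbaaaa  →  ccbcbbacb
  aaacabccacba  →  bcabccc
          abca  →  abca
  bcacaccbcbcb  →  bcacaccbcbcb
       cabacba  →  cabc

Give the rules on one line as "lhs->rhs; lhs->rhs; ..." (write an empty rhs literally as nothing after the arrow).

aa->; aaa->b; cba->ac

  | aac => c
  | bacbbc
  | bbbcca
  | abacbcacba => abacbcaac => abacbcc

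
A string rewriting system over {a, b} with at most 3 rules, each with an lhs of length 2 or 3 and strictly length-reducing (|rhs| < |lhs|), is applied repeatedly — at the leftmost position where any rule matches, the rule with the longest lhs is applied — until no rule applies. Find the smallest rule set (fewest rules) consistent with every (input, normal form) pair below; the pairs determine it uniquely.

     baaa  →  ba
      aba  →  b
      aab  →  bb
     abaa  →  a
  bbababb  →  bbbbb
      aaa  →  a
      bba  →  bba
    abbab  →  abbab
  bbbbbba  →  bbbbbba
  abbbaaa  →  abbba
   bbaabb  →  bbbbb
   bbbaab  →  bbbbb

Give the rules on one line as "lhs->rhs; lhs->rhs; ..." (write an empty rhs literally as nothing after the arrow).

aa->b; aaa->a; aba->aa

  | baaa => ba
  | aba => aa => b
  | aab => bb
  | abaa => aaa => a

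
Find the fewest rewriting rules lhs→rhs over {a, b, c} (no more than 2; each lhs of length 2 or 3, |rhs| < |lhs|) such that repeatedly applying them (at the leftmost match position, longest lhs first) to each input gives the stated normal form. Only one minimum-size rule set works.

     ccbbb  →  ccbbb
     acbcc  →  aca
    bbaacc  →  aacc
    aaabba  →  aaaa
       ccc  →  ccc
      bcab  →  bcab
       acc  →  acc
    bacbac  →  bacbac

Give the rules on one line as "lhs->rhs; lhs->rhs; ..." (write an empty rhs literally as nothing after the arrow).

bba->a; bcc->a

  | ccbbb
  | acbcc => aca
  | bbaacc => aacc
  | aaabba => aaaa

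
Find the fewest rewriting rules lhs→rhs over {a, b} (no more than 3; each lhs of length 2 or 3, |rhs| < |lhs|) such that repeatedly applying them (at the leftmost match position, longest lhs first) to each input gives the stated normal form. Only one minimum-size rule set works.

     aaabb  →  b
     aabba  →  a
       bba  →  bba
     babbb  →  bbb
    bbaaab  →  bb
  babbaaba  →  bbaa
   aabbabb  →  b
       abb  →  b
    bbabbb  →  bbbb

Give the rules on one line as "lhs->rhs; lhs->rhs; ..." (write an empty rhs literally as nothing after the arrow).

  | aaabb => abb => b
  | aabba => aba => a
  | bba
  | babbb => bbb

aaa->a; ab->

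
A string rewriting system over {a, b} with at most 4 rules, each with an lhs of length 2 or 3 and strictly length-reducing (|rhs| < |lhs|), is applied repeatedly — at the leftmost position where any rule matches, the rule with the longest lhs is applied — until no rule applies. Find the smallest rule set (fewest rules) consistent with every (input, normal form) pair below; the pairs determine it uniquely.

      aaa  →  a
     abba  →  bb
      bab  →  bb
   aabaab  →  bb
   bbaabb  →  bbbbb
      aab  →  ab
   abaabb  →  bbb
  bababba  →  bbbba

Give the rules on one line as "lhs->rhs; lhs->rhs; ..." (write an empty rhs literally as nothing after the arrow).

  | aaa => aa => a
  | abba => baa => bb
  | bab => bb
  | aabaab => abaab => abbb => bab => bb

aa->a; abb->ba; baa->bb; bab->bb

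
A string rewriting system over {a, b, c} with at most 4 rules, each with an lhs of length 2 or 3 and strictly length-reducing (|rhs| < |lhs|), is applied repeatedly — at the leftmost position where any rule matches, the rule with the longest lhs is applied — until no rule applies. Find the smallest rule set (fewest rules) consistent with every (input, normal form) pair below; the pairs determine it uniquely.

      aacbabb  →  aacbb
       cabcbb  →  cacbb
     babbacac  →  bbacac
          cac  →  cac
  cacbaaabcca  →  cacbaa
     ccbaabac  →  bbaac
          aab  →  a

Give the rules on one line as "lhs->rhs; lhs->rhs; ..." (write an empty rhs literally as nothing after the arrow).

ab->; cab->ca; cc->b

  | aacbabb => aacbb
  | cabcbb => cacbb
  | babbacac => bbacac
  | cac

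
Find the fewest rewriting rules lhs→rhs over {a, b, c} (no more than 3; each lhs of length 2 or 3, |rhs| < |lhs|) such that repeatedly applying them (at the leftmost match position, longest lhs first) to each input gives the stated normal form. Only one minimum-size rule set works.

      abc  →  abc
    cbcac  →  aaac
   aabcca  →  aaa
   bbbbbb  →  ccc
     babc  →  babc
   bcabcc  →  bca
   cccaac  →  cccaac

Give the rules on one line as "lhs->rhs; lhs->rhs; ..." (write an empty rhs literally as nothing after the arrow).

  | abc
  | cbcac => aaac
  | aabcca => aaa
  | bbbbbb => cbbbb => ccbb => ccc

bb->c; bcc->; cbc->aa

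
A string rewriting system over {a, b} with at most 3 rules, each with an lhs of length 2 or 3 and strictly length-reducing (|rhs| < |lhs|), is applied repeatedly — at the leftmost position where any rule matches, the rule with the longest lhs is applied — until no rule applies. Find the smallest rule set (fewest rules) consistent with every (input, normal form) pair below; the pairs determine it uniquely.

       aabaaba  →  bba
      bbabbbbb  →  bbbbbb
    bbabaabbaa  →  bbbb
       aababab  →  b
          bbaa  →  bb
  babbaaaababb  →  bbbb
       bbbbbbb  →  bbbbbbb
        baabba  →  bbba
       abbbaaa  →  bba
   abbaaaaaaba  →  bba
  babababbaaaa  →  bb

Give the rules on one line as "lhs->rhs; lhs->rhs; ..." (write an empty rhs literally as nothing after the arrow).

aa->; ab->

  | aabaaba => baaba => bba
  | bbabbbbb => bbbbbb
  | bbabaabbaa => bbaabbaa => bbbbaa => bbbb
  | aababab => babab => bab => b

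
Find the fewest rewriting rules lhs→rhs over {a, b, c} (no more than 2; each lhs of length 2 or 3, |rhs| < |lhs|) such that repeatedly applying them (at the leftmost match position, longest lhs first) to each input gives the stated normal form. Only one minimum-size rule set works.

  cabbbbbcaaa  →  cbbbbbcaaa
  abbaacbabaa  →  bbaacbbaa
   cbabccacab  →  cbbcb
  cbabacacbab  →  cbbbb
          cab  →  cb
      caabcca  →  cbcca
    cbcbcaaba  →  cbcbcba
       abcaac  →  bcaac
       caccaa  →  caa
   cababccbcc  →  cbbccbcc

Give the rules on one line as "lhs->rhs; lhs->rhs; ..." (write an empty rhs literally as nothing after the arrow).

  | cabbbbbcaaa => cbbbbbcaaa
  | abbaacbabaa => bbaacbabaa => bbaacbbaa
  | cbabccacab => cbbccacab => cbbcab => cbbcb
  | cbabacacbab => cbbacacbab => cbbabab => cbbbab => cbbbb

ab->b; cac->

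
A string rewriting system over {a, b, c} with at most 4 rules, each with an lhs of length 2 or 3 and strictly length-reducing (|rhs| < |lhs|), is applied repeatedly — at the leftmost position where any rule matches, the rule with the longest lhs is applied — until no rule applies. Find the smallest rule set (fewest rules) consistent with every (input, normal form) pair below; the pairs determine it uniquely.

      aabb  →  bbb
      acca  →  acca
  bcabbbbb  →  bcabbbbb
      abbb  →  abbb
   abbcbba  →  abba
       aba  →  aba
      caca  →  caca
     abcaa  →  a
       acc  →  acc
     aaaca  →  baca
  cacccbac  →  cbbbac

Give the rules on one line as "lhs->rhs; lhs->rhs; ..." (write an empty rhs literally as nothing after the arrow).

aa->b; bcb->; ccc->ab

  | aabb => bbb
  | acca
  | bcabbbbb
  | abbb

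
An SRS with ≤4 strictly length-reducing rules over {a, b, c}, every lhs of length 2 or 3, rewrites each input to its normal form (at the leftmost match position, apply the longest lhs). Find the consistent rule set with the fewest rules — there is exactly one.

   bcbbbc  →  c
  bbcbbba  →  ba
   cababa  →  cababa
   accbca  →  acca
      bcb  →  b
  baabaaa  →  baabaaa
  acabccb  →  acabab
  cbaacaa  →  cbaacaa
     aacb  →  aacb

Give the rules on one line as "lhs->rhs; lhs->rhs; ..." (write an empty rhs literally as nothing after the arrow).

  | bcbbbc => bbbc => c
  | bbcbbba => bbbba => ba
  | cababa
  | accbca => acca

bbb->; bc->; bcc->ba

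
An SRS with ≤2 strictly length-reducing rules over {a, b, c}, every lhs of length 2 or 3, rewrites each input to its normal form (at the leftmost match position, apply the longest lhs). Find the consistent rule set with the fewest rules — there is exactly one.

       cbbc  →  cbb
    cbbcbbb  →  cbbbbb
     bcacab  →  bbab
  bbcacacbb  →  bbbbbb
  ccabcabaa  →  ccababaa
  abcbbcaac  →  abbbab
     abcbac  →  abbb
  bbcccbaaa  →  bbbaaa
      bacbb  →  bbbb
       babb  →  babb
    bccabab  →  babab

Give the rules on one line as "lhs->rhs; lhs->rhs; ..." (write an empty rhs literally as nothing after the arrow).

  | cbbc => cbb
  | cbbcbbb => cbbbbb
  | bcacab => bacab => bbab
  | bbcacacbb => bbacacbb => bbbacbb => bbbbbb

ac->b; bc->b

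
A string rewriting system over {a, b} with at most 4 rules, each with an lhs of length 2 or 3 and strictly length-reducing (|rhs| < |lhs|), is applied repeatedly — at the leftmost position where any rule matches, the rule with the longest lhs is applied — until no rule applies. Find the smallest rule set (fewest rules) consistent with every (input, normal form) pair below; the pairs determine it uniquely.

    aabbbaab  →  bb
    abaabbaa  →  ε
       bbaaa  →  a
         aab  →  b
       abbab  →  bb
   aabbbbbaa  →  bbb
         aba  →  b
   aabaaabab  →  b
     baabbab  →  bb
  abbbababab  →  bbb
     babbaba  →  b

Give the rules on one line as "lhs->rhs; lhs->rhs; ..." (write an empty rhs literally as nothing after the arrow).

ab->b; aba->b; ba->

  | aabbbaab => abbbaab => bbbaab => bbab => bb
  | abaabbaa => babbaa => bbaa => ba => ε
  | bbaaa => baa => a
  | aab => ab => b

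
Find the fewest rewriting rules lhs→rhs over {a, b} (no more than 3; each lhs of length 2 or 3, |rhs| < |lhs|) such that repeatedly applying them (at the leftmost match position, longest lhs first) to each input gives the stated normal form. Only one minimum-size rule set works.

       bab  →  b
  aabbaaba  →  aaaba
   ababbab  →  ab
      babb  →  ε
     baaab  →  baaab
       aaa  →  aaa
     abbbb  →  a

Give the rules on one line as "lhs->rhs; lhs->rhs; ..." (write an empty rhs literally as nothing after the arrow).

  | bab => b
  | aabbaaba => aaaba
  | ababbab => abbab => ab
  | babb => bb => ε

bab->b; bb->; bba->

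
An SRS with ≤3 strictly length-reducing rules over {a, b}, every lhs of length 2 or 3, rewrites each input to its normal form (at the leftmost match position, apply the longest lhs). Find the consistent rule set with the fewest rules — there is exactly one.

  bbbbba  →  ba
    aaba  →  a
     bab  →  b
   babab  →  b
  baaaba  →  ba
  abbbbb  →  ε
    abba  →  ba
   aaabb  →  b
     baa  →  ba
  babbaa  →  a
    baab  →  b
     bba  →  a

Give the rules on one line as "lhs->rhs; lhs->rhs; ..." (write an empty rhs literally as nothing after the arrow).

aa->a; ab->; bb->

  | bbbbba => bbba => ba
  | aaba => aba => a
  | bab => b
  | babab => bab => b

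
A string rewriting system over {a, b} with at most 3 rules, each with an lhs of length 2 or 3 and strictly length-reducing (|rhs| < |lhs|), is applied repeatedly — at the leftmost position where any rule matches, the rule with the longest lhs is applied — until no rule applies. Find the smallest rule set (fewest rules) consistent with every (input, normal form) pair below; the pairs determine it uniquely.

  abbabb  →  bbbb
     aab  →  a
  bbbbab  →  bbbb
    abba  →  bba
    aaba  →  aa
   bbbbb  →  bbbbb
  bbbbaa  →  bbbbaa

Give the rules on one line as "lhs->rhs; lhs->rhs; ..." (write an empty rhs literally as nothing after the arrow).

  | abbabb => bbabb => bbbb
  | aab => a
  | bbbbab => bbbb
  | abba => bba

ab->; abb->bb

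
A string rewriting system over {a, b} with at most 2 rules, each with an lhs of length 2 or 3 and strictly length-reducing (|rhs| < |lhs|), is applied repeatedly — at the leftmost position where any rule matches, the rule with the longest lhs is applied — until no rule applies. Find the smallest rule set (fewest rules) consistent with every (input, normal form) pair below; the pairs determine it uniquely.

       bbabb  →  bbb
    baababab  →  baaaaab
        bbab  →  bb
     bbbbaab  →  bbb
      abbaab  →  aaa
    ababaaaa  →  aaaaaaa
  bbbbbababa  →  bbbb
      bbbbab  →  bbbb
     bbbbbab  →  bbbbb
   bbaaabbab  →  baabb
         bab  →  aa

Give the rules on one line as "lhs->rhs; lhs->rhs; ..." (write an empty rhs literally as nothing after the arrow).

  | bbabb => bbb
  | baababab => baaaaab
  | bbab => bb
  | bbbbaab => bbbab => bbb

bab->aa; bba->b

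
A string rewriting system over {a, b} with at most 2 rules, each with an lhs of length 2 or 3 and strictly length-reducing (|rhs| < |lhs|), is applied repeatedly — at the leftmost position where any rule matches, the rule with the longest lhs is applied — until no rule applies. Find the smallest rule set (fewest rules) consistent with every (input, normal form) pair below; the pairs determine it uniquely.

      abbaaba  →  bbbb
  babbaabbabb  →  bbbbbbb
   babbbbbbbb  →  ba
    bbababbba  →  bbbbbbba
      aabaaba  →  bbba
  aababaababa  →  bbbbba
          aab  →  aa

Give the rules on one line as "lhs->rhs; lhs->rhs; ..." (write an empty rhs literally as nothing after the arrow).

ab->a; aba->bb

  | abbaaba => abaaba => bbaba => bbbb
  | babbaabbabb => babaabbabb => bbbabbabb => bbbababb => bbbbbbb
  | babbbbbbbb => babbbbbbb => babbbbbb => babbbbb => babbbb => babbb => babb => bab => ba
  | bbababbba => bbbbbbba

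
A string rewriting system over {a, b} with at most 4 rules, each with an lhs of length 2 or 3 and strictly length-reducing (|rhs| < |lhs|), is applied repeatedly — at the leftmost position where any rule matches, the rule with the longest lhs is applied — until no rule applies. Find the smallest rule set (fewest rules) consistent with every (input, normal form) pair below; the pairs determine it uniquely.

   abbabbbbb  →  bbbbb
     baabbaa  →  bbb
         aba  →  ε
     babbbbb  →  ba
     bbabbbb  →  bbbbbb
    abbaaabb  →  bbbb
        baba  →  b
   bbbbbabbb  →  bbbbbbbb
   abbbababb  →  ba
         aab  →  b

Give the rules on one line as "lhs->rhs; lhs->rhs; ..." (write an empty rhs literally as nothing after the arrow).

  | abbabbbbb => ababbbbb => aabbbbb => bbbbb
  | baabbaa => bbbaa => bbba => bbb
  | aba => aa => ε
  | babbbbb => babbbb => babbb => babb => bab => ba

aa->; aaa->bb; ab->a; bba->bb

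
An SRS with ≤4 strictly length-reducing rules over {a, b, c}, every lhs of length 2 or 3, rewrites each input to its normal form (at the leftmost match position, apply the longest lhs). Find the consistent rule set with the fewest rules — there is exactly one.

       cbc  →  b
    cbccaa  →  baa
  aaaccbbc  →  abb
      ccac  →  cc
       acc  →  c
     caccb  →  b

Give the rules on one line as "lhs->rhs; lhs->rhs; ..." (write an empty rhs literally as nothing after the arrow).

ac->; bc->b; cb->b

  | cbc => bc => b
  | cbccaa => bccaa => bcaa => baa
  | aaaccbbc => aacbbc => abbc => abb
  | ccac => cc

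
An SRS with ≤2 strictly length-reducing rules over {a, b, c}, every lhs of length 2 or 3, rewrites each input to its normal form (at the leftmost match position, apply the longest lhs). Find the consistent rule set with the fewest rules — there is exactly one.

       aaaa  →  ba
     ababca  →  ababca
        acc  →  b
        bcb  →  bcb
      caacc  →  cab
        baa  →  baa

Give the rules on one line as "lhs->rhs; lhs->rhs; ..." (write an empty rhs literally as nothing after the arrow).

  | aaaa => ba
  | ababca
  | acc => b
  | bcb

aaa->b; acc->b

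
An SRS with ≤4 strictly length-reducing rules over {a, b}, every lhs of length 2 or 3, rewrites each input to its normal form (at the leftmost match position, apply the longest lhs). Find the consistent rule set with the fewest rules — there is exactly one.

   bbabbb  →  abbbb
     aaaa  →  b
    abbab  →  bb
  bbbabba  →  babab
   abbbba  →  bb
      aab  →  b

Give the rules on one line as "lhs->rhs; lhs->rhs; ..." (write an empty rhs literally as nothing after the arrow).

  | bbabbb => abbbb
  | aaaa => baa => b
  | abbab => aabb => bb
  | bbbabba => babbba => babab

aa->; aaa->ba; bba->ab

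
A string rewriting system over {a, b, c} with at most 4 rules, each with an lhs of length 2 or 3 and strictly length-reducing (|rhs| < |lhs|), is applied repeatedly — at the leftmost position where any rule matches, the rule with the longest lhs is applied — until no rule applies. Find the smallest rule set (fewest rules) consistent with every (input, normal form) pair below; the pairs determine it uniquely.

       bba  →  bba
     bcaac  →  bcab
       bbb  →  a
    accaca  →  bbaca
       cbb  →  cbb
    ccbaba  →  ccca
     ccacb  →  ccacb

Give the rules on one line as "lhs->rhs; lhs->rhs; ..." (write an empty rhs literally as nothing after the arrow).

aac->ab; acc->bb; bab->c; bbb->a

  | bba
  | bcaac => bcab
  | bbb => a
  | accaca => bbaca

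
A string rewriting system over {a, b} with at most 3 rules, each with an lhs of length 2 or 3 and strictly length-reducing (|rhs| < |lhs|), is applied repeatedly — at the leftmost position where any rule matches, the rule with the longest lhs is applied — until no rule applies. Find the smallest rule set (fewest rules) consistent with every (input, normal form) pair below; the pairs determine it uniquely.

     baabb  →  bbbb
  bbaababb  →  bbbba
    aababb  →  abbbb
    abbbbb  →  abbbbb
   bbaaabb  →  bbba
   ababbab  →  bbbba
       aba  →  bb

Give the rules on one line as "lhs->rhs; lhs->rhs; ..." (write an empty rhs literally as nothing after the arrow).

  | baabb => bbbb
  | bbaababb => bbbbabb => bbbbab => bbbba
  | aababb => abbbb
  | abbbbb

aba->bb; baa->bb; bab->ba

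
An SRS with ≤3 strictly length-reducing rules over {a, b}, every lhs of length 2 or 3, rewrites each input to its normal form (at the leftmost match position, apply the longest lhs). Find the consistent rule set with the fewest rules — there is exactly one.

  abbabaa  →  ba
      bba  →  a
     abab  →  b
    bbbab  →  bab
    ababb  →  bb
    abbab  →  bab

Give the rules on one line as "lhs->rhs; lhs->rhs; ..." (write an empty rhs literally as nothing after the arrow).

  | abbabaa => babaa => ba
  | bba => a
  | abab => b
  | bbbab => bab

aba->; abb->b; bba->a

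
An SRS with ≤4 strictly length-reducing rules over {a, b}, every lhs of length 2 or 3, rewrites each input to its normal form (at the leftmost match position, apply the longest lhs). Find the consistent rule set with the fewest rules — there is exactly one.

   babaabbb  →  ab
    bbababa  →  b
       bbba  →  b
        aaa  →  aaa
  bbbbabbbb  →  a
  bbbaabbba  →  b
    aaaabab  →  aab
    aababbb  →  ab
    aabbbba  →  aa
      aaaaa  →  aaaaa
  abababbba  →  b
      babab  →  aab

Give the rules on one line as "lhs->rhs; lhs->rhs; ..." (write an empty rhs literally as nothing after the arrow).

  | babaabbb => bbaabbb => aaabbb => aabb => ab
  | bbababa => aababa => abba => ba => b
  | bbba => aba => b
  | aaa

aba->b; abb->b; ba->b; bb->a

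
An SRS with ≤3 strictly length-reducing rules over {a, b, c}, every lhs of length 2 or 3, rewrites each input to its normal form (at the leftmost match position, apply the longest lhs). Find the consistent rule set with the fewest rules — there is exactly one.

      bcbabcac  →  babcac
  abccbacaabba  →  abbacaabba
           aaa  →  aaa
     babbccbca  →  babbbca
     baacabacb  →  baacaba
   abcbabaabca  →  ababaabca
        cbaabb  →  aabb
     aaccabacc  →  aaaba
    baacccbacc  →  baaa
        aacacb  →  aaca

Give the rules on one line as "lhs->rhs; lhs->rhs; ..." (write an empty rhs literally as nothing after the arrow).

  | bcbabcac => babcac
  | abccbacaabba => abbacaabba
  | aaa
  | babbccbca => babbbca

cb->; cc->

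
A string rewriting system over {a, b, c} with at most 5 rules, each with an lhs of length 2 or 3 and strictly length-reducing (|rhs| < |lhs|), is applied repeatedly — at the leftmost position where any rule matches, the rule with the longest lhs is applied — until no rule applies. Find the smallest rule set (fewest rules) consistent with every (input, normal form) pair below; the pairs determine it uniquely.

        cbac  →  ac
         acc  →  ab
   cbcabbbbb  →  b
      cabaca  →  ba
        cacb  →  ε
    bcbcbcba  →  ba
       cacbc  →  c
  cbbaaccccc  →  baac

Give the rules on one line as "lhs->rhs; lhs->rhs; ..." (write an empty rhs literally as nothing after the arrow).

  | cbac => ac
  | acc => ab
  | cbcabbbbb => cabbbbb => bbbbb => bbb => b
  | cabaca => baca => ba

bb->; ca->; cb->; cc->b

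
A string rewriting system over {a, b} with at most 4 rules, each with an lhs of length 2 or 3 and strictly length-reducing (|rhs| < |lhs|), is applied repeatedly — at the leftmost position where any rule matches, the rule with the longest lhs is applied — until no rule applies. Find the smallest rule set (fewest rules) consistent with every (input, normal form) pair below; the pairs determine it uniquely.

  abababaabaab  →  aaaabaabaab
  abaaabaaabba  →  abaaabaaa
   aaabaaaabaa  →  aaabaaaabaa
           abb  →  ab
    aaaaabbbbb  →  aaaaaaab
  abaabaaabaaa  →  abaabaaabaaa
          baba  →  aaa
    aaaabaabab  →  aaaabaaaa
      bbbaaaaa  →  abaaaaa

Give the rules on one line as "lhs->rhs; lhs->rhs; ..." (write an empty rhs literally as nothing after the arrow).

bab->aa; bb->b; bba->; bbb->ab

  | abababaabaab => aaaabaabaab
  | abaaabaaabba => abaaabaaa
  | aaabaaaabaa
  | abb => ab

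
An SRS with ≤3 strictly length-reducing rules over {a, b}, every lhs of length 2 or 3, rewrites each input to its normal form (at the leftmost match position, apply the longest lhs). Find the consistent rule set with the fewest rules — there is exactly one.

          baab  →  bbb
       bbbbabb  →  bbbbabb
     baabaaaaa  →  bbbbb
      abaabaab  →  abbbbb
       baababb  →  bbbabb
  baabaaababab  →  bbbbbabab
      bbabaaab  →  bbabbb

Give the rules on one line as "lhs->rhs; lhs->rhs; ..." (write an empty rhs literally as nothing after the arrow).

aa->b; aaa->b

  | baab => bbb
  | bbbbabb
  | baabaaaaa => bbbaaaaa => bbbbaa => bbbbb
  | abaabaab => abbbaab => abbbbb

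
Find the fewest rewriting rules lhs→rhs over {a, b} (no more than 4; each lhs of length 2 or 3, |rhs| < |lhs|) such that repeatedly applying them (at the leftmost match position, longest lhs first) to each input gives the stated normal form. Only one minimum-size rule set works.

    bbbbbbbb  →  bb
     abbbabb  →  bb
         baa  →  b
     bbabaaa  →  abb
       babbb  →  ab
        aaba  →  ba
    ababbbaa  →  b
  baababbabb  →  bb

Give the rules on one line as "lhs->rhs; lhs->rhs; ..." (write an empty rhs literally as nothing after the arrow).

aa->; aaa->b; bab->ab; bbb->b

  | bbbbbbbb => bbbbbb => bbbb => bb
  | abbbabb => ababb => aabb => bb
  | baa => b
  | bbabaaa => babaaa => abaaa => abb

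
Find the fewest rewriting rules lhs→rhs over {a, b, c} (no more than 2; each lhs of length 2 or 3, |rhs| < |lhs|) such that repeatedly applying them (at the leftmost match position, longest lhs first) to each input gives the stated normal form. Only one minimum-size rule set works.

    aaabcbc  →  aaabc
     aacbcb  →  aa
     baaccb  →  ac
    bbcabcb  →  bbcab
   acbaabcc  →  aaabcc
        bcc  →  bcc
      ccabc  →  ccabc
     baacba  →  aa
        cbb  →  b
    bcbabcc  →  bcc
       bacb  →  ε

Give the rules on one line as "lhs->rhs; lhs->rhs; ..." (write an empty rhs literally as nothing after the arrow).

  | aaabcbc => aaabc
  | aacbcb => aacb => aa
  | baaccb => accb => ac
  | bbcabcb => bbcab

ba->; cb->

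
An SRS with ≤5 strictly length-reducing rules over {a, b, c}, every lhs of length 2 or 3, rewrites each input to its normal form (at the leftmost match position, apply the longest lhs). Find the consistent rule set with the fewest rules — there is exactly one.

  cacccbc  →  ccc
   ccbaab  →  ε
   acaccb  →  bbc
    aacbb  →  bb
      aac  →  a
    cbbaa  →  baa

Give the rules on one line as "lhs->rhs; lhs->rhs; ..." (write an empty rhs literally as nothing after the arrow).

ab->b; ac->; aca->bb; cb->

  | cacccbc => cccbc => ccc
  | ccbaab => caab => cab => cb => ε
  | acaccb => bbccb => bbc
  | aacbb => abb => bb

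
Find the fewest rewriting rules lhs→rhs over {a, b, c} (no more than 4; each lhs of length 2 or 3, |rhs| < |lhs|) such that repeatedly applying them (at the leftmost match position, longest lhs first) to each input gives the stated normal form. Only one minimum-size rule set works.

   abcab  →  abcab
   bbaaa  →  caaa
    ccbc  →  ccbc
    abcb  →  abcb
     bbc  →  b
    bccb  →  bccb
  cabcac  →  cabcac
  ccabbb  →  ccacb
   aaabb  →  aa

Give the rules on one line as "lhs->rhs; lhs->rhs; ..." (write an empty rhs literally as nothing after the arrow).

aac->a; bb->c; bbc->b

  | abcab
  | bbaaa => caaa
  | ccbc
  | abcb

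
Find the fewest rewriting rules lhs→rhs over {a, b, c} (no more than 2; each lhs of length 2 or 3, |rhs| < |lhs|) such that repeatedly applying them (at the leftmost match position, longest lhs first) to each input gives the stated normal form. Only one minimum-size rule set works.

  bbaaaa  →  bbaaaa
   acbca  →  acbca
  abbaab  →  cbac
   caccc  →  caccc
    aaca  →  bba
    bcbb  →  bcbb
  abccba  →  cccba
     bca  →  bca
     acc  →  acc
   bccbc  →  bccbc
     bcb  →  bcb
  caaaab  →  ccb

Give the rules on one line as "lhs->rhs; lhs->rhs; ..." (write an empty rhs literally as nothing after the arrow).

aac->bb; ab->c

  | bbaaaa
  | acbca
  | abbaab => cbaab => cbac
  | caccc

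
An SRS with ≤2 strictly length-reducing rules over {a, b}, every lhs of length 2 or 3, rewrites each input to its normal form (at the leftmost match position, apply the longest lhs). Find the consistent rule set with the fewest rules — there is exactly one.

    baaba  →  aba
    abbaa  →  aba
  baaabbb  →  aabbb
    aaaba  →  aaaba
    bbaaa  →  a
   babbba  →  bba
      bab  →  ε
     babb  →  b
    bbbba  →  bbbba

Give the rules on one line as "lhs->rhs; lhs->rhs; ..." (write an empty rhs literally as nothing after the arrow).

  | baaba => aba
  | abbaa => aba
  | baaabbb => aabbb
  | aaaba

baa->a; bab->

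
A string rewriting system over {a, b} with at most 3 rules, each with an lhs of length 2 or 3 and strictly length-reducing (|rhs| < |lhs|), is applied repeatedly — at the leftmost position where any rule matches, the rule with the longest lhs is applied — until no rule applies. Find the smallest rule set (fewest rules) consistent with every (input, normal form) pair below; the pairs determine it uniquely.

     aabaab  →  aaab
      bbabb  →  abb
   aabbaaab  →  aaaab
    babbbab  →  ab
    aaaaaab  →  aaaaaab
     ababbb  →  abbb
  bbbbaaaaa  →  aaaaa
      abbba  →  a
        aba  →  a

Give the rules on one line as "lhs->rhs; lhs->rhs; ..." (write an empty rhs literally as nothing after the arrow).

aba->a; ba->a

  | aabaab => aaab
  | bbabb => babb => abb
  | aabbaaab => aabaaab => aaaab
  | babbbab => abbbab => abbab => abab => ab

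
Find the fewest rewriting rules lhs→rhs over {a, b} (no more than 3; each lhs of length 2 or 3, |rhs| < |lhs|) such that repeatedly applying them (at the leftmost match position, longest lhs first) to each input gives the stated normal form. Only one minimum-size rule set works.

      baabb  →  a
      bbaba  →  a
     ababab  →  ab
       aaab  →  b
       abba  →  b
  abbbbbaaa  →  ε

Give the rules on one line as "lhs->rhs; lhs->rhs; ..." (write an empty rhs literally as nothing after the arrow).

aa->b; ba->; bb->

  | baabb => abb => a
  | bbaba => aba => a
  | ababab => abab => ab
  | aaab => bab => b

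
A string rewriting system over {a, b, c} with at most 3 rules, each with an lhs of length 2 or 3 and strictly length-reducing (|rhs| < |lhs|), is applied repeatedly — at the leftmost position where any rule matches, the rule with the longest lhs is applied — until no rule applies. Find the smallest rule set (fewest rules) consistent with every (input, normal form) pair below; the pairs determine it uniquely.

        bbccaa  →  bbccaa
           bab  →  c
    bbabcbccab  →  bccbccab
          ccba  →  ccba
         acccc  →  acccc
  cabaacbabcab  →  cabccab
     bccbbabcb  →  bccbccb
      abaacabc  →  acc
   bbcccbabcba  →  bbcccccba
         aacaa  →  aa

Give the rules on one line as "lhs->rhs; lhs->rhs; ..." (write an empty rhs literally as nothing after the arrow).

aac->; bab->c

  | bbccaa
  | bab => c
  | bbabcbccab => bccbccab
  | ccba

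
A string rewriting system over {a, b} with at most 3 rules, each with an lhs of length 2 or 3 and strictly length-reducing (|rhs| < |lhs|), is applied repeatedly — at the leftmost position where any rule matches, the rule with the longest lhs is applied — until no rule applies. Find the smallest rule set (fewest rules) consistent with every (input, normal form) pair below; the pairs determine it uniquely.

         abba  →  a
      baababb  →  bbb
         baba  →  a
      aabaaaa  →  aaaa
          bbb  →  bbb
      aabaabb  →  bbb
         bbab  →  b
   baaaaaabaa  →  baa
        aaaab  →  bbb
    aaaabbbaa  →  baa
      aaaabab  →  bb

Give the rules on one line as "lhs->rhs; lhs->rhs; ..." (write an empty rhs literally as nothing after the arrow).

aab->bb; ab->b; bba->a

  | abba => bba => a
  | baababb => bbbabb => babb => bbb
  | baba => bba => a
  | aabaaaa => bbaaaa => aaaa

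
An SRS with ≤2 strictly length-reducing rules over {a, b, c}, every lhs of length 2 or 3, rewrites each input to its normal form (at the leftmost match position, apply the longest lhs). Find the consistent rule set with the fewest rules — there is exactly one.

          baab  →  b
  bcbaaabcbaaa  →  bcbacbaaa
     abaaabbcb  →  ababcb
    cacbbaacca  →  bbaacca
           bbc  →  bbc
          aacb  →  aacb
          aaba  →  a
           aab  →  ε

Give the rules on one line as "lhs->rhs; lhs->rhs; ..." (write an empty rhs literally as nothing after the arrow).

  | baab => b
  | bcbaaabcbaaa => bcbacbaaa
  | abaaabbcb => ababcb
  | cacbbaacca => bbaacca

aab->; cac->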